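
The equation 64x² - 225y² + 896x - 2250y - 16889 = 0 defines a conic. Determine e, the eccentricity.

Group the x- and y-terms: 64(x² + 14x) -225(y² + 10y) = 16889
Completing the square gives 64(x + 7)² -225(y + 5)² = 16889 + 3136 - 5625 = 14400.
Divide by 14400: (x + 7)²/225 - (y + 5)²/64 = 1
Hyperbola, center (-7, -5), transverse axis horizontal; a² = 225, b² = 64.
c² = a² + b² = 289, so c = 17.
e = c/a = 17/15.

e = 17/15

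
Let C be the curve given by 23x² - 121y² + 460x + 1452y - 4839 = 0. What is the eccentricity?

23(x² + 20x) -121(y² - 12y) = 4839
Complete the square in x and y: 23(x + 10)² -121(y - 6)² = 4839 + 2300 - 4356 = 2783
Dividing both sides by 2783: (x + 10)²/121 - (y - 6)²/23 = 1
Hyperbola, center (-10, 6), transverse axis horizontal; a² = 121, b² = 23.
c² = a² + b² = 144, so c = 12.
e = c/a = 12/11.

e = 12/11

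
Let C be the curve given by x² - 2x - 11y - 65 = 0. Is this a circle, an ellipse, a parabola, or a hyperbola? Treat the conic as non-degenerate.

parabola

No xy term. Coefficients of x² and y² are A = 1, C = 0.
Exactly one squared variable ⇒ parabola.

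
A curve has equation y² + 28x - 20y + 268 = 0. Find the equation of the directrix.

x = 1

Only y is squared. Complete the square in y: (y - 10)² = -28(x + 6).
Vertex (-6, 10); 4p = -28 so p = -7. Opens left.
Directrix is the vertical line x = h − p = -6 − (-7) = 1.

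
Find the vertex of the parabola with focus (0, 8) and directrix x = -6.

The vertex is the midpoint between the focus and the directrix along the axis of symmetry.
Axis is horizontal (directrix is vertical). Vertex x-coordinate = (0 + (-6))/2 = -3; y-coordinate = 8.

(-3, 8)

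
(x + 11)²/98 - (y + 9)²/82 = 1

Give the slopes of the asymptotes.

√41/7 and -√41/7

Center (-11, -9). The positive term is the x-term, so the transverse axis is horizontal; a² = 98, b² = 82.
For a horizontal hyperbola the asymptotes have slope ±b/a.
Here that is ±√82/7√2 = ±√41/7.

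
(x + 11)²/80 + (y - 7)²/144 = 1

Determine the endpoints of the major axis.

(-11, -5) and (-11, 19)

Center (-11, 7). The larger denominator 144 sits under the y-term, so the major axis is vertical; a² = 144, b² = 80.
a = 12. Vertices at (h, k ± a).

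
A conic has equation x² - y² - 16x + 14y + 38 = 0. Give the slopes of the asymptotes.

1 and -1

Group the x- and y-terms: (x² - 16x) -(y² - 14y) = -38
Completing the square gives (x - 8)² -(y - 7)² = -38 + 64 - 49 = -23.
Divide by -23: (y - 7)²/23 - (x - 8)²/23 = 1
Hyperbola, center (8, 7), transverse axis vertical; a² = 23, b² = 23.
For a vertical hyperbola the asymptotes have slope ±a/b.
Here that is ±√23/√23 = ±1.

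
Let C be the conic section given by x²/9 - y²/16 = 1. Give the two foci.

Center (0, 0). The positive term is the x-term, so the transverse axis is horizontal; a² = 9, b² = 16.
c² = a² + b² = 9 + 16 = 25, so c = 5.
Foci lie on the horizontal axis through the center: (h ± c, k).

(-5, 0) and (5, 0)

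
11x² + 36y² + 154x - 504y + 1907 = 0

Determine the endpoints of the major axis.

Collect terms: 11(x² + 14x) + 36(y² - 14y) = -1907
Complete the square in x and y: 11(x + 7)² + 36(y - 7)² = -1907 + 539 + 1764 = 396
Dividing both sides by 396: (x + 7)²/36 + (y - 7)²/11 = 1
Ellipse, center (-7, 7), major axis horizontal; a² = 36, b² = 11.
a = 6. Vertices at (h ± a, k).

(-13, 7) and (-1, 7)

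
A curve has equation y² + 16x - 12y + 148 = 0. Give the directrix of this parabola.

x = -3

Only y is squared. Complete the square in y: (y - 6)² = -16(x + 7).
Vertex (-7, 6); 4p = -16 so p = -4. Opens left.
Directrix is the vertical line x = h − p = -7 − (-4) = -3.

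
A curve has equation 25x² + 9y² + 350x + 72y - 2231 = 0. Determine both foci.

Collect terms: 25(x² + 14x) + 9(y² + 8y) = 2231
Complete the square: 25(x + 7)² + 9(y + 4)² = 2231 + 1225 + 144 = 3600
Dividing both sides by 3600: (x + 7)²/144 + (y + 4)²/400 = 1
Ellipse, center (-7, -4), major axis vertical; a² = 400, b² = 144.
c² = a² - b² = 400 - 144 = 256, so c = 16.
Foci lie on the vertical axis through the center: (h, k ± c).

(-7, -20) and (-7, 12)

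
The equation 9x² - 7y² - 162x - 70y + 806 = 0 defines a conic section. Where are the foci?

(9, -13) and (9, 3)

9(x² - 18x) -7(y² + 10y) = -806
9(x - 9)² -7(y + 5)² = -806 + 729 - 175 = -252
Divide by -252: (y + 5)²/36 - (x - 9)²/28 = 1
Hyperbola, center (9, -5), transverse axis vertical; a² = 36, b² = 28.
c² = a² + b² = 36 + 28 = 64, so c = 8.
Foci lie on the vertical axis through the center: (h, k ± c).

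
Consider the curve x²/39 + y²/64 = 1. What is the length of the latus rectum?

39/4

Center (0, 0). The larger denominator 64 sits under the y-term, so the major axis is vertical; a² = 64, b² = 39.
Latus rectum length = 2b²/a = 2·39/8 = 39/4.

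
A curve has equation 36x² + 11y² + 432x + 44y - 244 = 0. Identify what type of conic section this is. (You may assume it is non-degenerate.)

No xy term. Coefficients of x² and y² are A = 36, C = 11.
A and C have the same sign but A ≠ C ⇒ ellipse.

ellipse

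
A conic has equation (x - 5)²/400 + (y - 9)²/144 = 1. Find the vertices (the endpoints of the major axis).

(-15, 9) and (25, 9)

Center (5, 9). The larger denominator 400 sits under the x-term, so the major axis is horizontal; a² = 400, b² = 144.
a = 20. Vertices at (h ± a, k).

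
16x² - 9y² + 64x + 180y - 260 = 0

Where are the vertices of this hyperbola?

Collect terms: 16(x² + 4x) -9(y² - 20y) = 260
Complete the square: 16(x + 2)² -9(y - 10)² = 260 + 64 - 900 = -576
Divide by -576: (y - 10)²/64 - (x + 2)²/36 = 1
Hyperbola, center (-2, 10), transverse axis vertical; a² = 64, b² = 36.
a = 8. Vertices at (h, k ± a).

(-2, 2) and (-2, 18)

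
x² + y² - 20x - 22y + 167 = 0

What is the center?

(10, 11)

(x² - 20x) + (y² - 22y) = -167
Completing the square gives (x - 10)² + (y - 11)² = -167 + 100 + 121 = 54.
So (x - 10)² + (y - 11)² = 54.
Circle centered at (10, 11) with r² = 54.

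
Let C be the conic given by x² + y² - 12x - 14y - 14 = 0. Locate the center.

(6, 7)

Collect terms: (x² - 12x) + (y² - 14y) = 14
(x - 6)² + (y - 7)² = 14 + 36 + 49 = 99
So (x - 6)² + (y - 7)² = 99.
Circle centered at (6, 7) with r² = 99.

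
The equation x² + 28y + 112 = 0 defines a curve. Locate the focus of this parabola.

Only x is squared. Complete the square in x: x² = -28(y + 4).
Vertex (0, -4); 4p = -28 so p = -7. Opens down.
Focus is p units from the vertex along the axis: (h, k + p).

(0, -11)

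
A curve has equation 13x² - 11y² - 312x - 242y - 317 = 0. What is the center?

Rearranging, 13(x² - 24x) -11(y² + 22y) = 317.
13(x - 12)² -11(y + 11)² = 317 + 1872 - 1331 = 858
Divide through by 858 to get (x - 12)²/66 - (y + 11)²/78 = 1.
Hyperbola with center (12, -11).

(12, -11)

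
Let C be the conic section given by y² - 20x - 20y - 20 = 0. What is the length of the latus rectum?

20

Only y is squared. Complete the square in y: (y - 10)² = 20(x + 6).
Vertex (-6, 10); 4p = 20 so p = 5. Opens right.
Latus rectum length = |4p| = 20.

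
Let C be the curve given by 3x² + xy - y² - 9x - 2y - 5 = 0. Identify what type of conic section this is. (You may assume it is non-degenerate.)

hyperbola

A = 3, B = 1, C = -1.
Discriminant B² − 4AC = 1² − 4·3·(-1) = 13.
B² − 4AC > 0 ⇒ hyperbola.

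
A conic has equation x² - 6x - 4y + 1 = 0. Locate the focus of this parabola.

(3, -1)

Only x is squared. Complete the square in x: (x - 3)² = 4(y + 2).
Vertex (3, -2); 4p = 4 so p = 1. Opens up.
Focus is p units from the vertex along the axis: (h, k + p).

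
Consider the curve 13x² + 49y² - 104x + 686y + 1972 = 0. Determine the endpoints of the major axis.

(-3, -7) and (11, -7)

Group: 13(x² - 8x) + 49(y² + 14y) = -1972
Completing the square gives 13(x - 4)² + 49(y + 7)² = -1972 + 208 + 2401 = 637.
Divide by 637: (x - 4)²/49 + (y + 7)²/13 = 1
Ellipse, center (4, -7), major axis horizontal; a² = 49, b² = 13.
a = 7. Vertices at (h ± a, k).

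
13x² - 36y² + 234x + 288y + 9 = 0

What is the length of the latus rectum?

13/3

Rearranging, 13(x² + 18x) -36(y² - 8y) = -9.
Complete the square: 13(x + 9)² -36(y - 4)² = -9 + 1053 - 576 = 468
Divide through by 468 to get (x + 9)²/36 - (y - 4)²/13 = 1.
Hyperbola, center (-9, 4), transverse axis horizontal; a² = 36, b² = 13.
Latus rectum length = 2b²/a = 2·13/6 = 13/3.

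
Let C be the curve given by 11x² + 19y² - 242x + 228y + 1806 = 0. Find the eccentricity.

e = 2√38/19

Group the x- and y-terms: 11(x² - 22x) + 19(y² + 12y) = -1806
Complete the square in x and y: 11(x - 11)² + 19(y + 6)² = -1806 + 1331 + 684 = 209
Divide by 209: (x - 11)²/19 + (y + 6)²/11 = 1
Ellipse, center (11, -6), major axis horizontal; a² = 19, b² = 11.
c² = a² - b² = 8, so c = 2√2.
e = c/a = 2√2/√19 = 2√38/19.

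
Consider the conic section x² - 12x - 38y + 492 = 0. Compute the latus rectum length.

38

Only x is squared. Complete the square in x: (x - 6)² = 38(y - 12).
Vertex (6, 12); 4p = 38 so p = 19/2. Opens up.
Latus rectum length = |4p| = 38.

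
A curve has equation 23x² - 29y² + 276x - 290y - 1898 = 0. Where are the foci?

23(x² + 12x) -29(y² + 10y) = 1898
Completing the square gives 23(x + 6)² -29(y + 5)² = 1898 + 828 - 725 = 2001.
Divide by 2001: (x + 6)²/87 - (y + 5)²/69 = 1
Hyperbola, center (-6, -5), transverse axis horizontal; a² = 87, b² = 69.
c² = a² + b² = 87 + 69 = 156, so c = 2√39.
Foci lie on the horizontal axis through the center: (h ± c, k).

(-6 - 2√39, -5) and (-6 + 2√39, -5)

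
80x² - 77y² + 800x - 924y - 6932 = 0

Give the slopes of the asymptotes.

4√385/77 and -4√385/77

Rearranging, 80(x² + 10x) -77(y² + 12y) = 6932.
Complete the square in x and y: 80(x + 5)² -77(y + 6)² = 6932 + 2000 - 2772 = 6160
Dividing both sides by 6160: (x + 5)²/77 - (y + 6)²/80 = 1
Hyperbola, center (-5, -6), transverse axis horizontal; a² = 77, b² = 80.
For a horizontal hyperbola the asymptotes have slope ±b/a.
Here that is ±4√5/√77 = ±4√385/77.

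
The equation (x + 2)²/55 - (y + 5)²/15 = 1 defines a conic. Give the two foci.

(-2 - √70, -5) and (-2 + √70, -5)

Center (-2, -5). The positive term is the x-term, so the transverse axis is horizontal; a² = 55, b² = 15.
c² = a² + b² = 55 + 15 = 70, so c = √70.
Foci lie on the horizontal axis through the center: (h ± c, k).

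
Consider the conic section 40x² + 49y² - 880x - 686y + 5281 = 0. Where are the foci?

Collect terms: 40(x² - 22x) + 49(y² - 14y) = -5281
Complete the square: 40(x - 11)² + 49(y - 7)² = -5281 + 4840 + 2401 = 1960
Dividing both sides by 1960: (x - 11)²/49 + (y - 7)²/40 = 1
Ellipse, center (11, 7), major axis horizontal; a² = 49, b² = 40.
c² = a² - b² = 49 - 40 = 9, so c = 3.
Foci lie on the horizontal axis through the center: (h ± c, k).

(8, 7) and (14, 7)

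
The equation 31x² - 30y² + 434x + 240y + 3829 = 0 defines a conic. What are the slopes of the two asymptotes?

√930/30 and -√930/30

Group the x- and y-terms: 31(x² + 14x) -30(y² - 8y) = -3829
Completing the square gives 31(x + 7)² -30(y - 4)² = -3829 + 1519 - 480 = -2790.
Divide by -2790: (y - 4)²/93 - (x + 7)²/90 = 1
Hyperbola, center (-7, 4), transverse axis vertical; a² = 93, b² = 90.
For a vertical hyperbola the asymptotes have slope ±a/b.
Here that is ±√93/3√10 = ±√930/30.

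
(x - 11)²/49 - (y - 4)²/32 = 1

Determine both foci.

(2, 4) and (20, 4)

Center (11, 4). The positive term is the x-term, so the transverse axis is horizontal; a² = 49, b² = 32.
c² = a² + b² = 49 + 32 = 81, so c = 9.
Foci lie on the horizontal axis through the center: (h ± c, k).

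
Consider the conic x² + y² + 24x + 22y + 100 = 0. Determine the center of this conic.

Group: (x² + 24x) + (y² + 22y) = -100
Complete the square: (x + 12)² + (y + 11)² = -100 + 144 + 121 = 165
So (x + 12)² + (y + 11)² = 165.
Circle centered at (-12, -11) with r² = 165.

(-12, -11)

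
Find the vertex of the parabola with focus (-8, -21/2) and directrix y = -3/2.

The vertex is the midpoint between the focus and the directrix along the axis of symmetry.
Axis is vertical (directrix is horizontal). Vertex y-coordinate = (-21/2 + (-3/2))/2 = -6; x-coordinate = -8.

(-8, -6)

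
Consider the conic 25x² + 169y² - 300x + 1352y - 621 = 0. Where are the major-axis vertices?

Rearranging, 25(x² - 12x) + 169(y² + 8y) = 621.
Complete the square: 25(x - 6)² + 169(y + 4)² = 621 + 900 + 2704 = 4225
Divide by 4225: (x - 6)²/169 + (y + 4)²/25 = 1
Ellipse, center (6, -4), major axis horizontal; a² = 169, b² = 25.
a = 13. Vertices at (h ± a, k).

(-7, -4) and (19, -4)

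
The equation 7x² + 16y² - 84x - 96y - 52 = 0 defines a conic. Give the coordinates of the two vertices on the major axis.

(-2, 3) and (14, 3)

7(x² - 12x) + 16(y² - 6y) = 52
Completing the square gives 7(x - 6)² + 16(y - 3)² = 52 + 252 + 144 = 448.
Dividing both sides by 448: (x - 6)²/64 + (y - 3)²/28 = 1
Ellipse, center (6, 3), major axis horizontal; a² = 64, b² = 28.
a = 8. Vertices at (h ± a, k).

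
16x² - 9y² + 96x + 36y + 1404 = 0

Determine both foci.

Group: 16(x² + 6x) -9(y² - 4y) = -1404
Complete the square: 16(x + 3)² -9(y - 2)² = -1404 + 144 - 36 = -1296
Divide by -1296: (y - 2)²/144 - (x + 3)²/81 = 1
Hyperbola, center (-3, 2), transverse axis vertical; a² = 144, b² = 81.
c² = a² + b² = 144 + 81 = 225, so c = 15.
Foci lie on the vertical axis through the center: (h, k ± c).

(-3, -13) and (-3, 17)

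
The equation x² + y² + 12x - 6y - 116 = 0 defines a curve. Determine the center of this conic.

(-6, 3)

(x² + 12x) + (y² - 6y) = 116
Completing the square gives (x + 6)² + (y - 3)² = 116 + 36 + 9 = 161.
So (x + 6)² + (y - 3)² = 161.
Circle centered at (-6, 3) with r² = 161.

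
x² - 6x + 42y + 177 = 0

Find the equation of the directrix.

Only x is squared. Complete the square in x: (x - 3)² = -42(y + 4).
Vertex (3, -4); 4p = -42 so p = -21/2. Opens down.
Directrix is the horizontal line y = k − p = -4 − (-21/2) = 13/2.

y = 13/2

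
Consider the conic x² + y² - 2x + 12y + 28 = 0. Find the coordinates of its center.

Rearranging, (x² - 2x) + (y² + 12y) = -28.
Complete the square in x and y: (x - 1)² + (y + 6)² = -28 + 1 + 36 = 9
So (x - 1)² + (y + 6)² = 9.
Circle centered at (1, -6) with r² = 9.

(1, -6)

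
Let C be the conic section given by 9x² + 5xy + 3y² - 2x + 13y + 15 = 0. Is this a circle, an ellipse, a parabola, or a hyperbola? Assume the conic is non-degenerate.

ellipse

A = 9, B = 5, C = 3.
Discriminant B² − 4AC = 5² − 4·9·3 = -83.
B² − 4AC < 0 ⇒ ellipse.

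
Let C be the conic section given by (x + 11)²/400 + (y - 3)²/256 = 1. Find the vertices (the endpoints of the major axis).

(-31, 3) and (9, 3)

Center (-11, 3). The larger denominator 400 sits under the x-term, so the major axis is horizontal; a² = 400, b² = 256.
a = 20. Vertices at (h ± a, k).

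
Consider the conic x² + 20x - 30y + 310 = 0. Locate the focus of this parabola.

Only x is squared. Complete the square in x: (x + 10)² = 30(y - 7).
Vertex (-10, 7); 4p = 30 so p = 15/2. Opens up.
Focus is p units from the vertex along the axis: (h, k + p).

(-10, 29/2)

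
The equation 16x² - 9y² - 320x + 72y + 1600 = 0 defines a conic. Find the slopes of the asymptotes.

4/3 and -4/3

Rearranging, 16(x² - 20x) -9(y² - 8y) = -1600.
Complete the square in x and y: 16(x - 10)² -9(y - 4)² = -1600 + 1600 - 144 = -144
Divide through by -144 to get (y - 4)²/16 - (x - 10)²/9 = 1.
Hyperbola, center (10, 4), transverse axis vertical; a² = 16, b² = 9.
For a vertical hyperbola the asymptotes have slope ±a/b.
Here that is ±4/3.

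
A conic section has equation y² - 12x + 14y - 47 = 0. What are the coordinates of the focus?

(-5, -7)

Only y is squared. Complete the square in y: (y + 7)² = 12(x + 8).
Vertex (-8, -7); 4p = 12 so p = 3. Opens right.
Focus is p units from the vertex along the axis: (h + p, k).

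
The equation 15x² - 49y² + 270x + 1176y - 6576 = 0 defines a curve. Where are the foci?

(-17, 12) and (-1, 12)

Group the x- and y-terms: 15(x² + 18x) -49(y² - 24y) = 6576
Complete the square in x and y: 15(x + 9)² -49(y - 12)² = 6576 + 1215 - 7056 = 735
Dividing both sides by 735: (x + 9)²/49 - (y - 12)²/15 = 1
Hyperbola, center (-9, 12), transverse axis horizontal; a² = 49, b² = 15.
c² = a² + b² = 49 + 15 = 64, so c = 8.
Foci lie on the horizontal axis through the center: (h ± c, k).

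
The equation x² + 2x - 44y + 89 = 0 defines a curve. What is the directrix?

y = -9

Only x is squared. Complete the square in x: (x + 1)² = 44(y - 2).
Vertex (-1, 2); 4p = 44 so p = 11. Opens up.
Directrix is the horizontal line y = k − p = 2 − (11) = -9.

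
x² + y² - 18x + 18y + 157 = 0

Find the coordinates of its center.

(x² - 18x) + (y² + 18y) = -157
Complete the square in x and y: (x - 9)² + (y + 9)² = -157 + 81 + 81 = 5
So (x - 9)² + (y + 9)² = 5.
Circle centered at (9, -9) with r² = 5.

(9, -9)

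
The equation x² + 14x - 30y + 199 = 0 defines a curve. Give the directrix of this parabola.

y = -5/2

Only x is squared. Complete the square in x: (x + 7)² = 30(y - 5).
Vertex (-7, 5); 4p = 30 so p = 15/2. Opens up.
Directrix is the horizontal line y = k − p = 5 − (15/2) = -5/2.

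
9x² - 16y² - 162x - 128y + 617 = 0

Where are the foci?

(9, -9) and (9, 1)

9(x² - 18x) -16(y² + 8y) = -617
Complete the square in x and y: 9(x - 9)² -16(y + 4)² = -617 + 729 - 256 = -144
Dividing both sides by -144: (y + 4)²/9 - (x - 9)²/16 = 1
Hyperbola, center (9, -4), transverse axis vertical; a² = 9, b² = 16.
c² = a² + b² = 9 + 16 = 25, so c = 5.
Foci lie on the vertical axis through the center: (h, k ± c).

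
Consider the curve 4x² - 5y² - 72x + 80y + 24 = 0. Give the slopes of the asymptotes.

2√5/5 and -2√5/5

Collect terms: 4(x² - 18x) -5(y² - 16y) = -24
4(x - 9)² -5(y - 8)² = -24 + 324 - 320 = -20
Divide by -20: (y - 8)²/4 - (x - 9)²/5 = 1
Hyperbola, center (9, 8), transverse axis vertical; a² = 4, b² = 5.
For a vertical hyperbola the asymptotes have slope ±a/b.
Here that is ±2/√5 = ±2√5/5.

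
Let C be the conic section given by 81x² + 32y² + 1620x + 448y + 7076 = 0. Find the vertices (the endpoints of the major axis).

(-10, -16) and (-10, 2)

81(x² + 20x) + 32(y² + 14y) = -7076
Completing the square gives 81(x + 10)² + 32(y + 7)² = -7076 + 8100 + 1568 = 2592.
Dividing both sides by 2592: (x + 10)²/32 + (y + 7)²/81 = 1
Ellipse, center (-10, -7), major axis vertical; a² = 81, b² = 32.
a = 9. Vertices at (h, k ± a).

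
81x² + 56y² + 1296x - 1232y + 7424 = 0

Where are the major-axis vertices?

Group the x- and y-terms: 81(x² + 16x) + 56(y² - 22y) = -7424
81(x + 8)² + 56(y - 11)² = -7424 + 5184 + 6776 = 4536
Divide through by 4536 to get (x + 8)²/56 + (y - 11)²/81 = 1.
Ellipse, center (-8, 11), major axis vertical; a² = 81, b² = 56.
a = 9. Vertices at (h, k ± a).

(-8, 2) and (-8, 20)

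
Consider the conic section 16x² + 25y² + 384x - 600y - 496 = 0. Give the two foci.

16(x² + 24x) + 25(y² - 24y) = 496
Complete the square in x and y: 16(x + 12)² + 25(y - 12)² = 496 + 2304 + 3600 = 6400
Divide through by 6400 to get (x + 12)²/400 + (y - 12)²/256 = 1.
Ellipse, center (-12, 12), major axis horizontal; a² = 400, b² = 256.
c² = a² - b² = 400 - 256 = 144, so c = 12.
Foci lie on the horizontal axis through the center: (h ± c, k).

(-24, 12) and (0, 12)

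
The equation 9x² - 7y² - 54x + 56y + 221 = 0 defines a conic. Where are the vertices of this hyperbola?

(3, -2) and (3, 10)

Collect terms: 9(x² - 6x) -7(y² - 8y) = -221
Completing the square gives 9(x - 3)² -7(y - 4)² = -221 + 81 - 112 = -252.
Dividing both sides by -252: (y - 4)²/36 - (x - 3)²/28 = 1
Hyperbola, center (3, 4), transverse axis vertical; a² = 36, b² = 28.
a = 6. Vertices at (h, k ± a).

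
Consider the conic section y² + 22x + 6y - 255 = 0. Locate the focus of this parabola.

Only y is squared. Complete the square in y: (y + 3)² = -22(x - 12).
Vertex (12, -3); 4p = -22 so p = -11/2. Opens left.
Focus is p units from the vertex along the axis: (h + p, k).

(13/2, -3)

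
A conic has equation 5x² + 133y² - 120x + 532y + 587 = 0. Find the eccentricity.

5(x² - 24x) + 133(y² + 4y) = -587
Complete the square in x and y: 5(x - 12)² + 133(y + 2)² = -587 + 720 + 532 = 665
Dividing both sides by 665: (x - 12)²/133 + (y + 2)²/5 = 1
Ellipse, center (12, -2), major axis horizontal; a² = 133, b² = 5.
c² = a² - b² = 128, so c = 8√2.
e = c/a = 8√2/√133 = 8√266/133.

e = 8√266/133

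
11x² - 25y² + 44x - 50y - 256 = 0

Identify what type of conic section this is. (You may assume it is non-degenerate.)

No xy term. Coefficients of x² and y² are A = 11, C = -25.
A and C have opposite signs ⇒ hyperbola.

hyperbola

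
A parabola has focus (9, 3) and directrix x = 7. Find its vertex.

(8, 3)

The vertex is the midpoint between the focus and the directrix along the axis of symmetry.
Axis is horizontal (directrix is vertical). Vertex x-coordinate = (9 + 7)/2 = 8; y-coordinate = 3.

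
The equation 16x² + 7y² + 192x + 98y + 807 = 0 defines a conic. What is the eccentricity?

e = 3/4

Group: 16(x² + 12x) + 7(y² + 14y) = -807
Complete the square in x and y: 16(x + 6)² + 7(y + 7)² = -807 + 576 + 343 = 112
Dividing both sides by 112: (x + 6)²/7 + (y + 7)²/16 = 1
Ellipse, center (-6, -7), major axis vertical; a² = 16, b² = 7.
c² = a² - b² = 9, so c = 3.
e = c/a = 3/4.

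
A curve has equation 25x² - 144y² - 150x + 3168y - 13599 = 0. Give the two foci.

(3, -2) and (3, 24)

25(x² - 6x) -144(y² - 22y) = 13599
25(x - 3)² -144(y - 11)² = 13599 + 225 - 17424 = -3600
Divide through by -3600 to get (y - 11)²/25 - (x - 3)²/144 = 1.
Hyperbola, center (3, 11), transverse axis vertical; a² = 25, b² = 144.
c² = a² + b² = 25 + 144 = 169, so c = 13.
Foci lie on the vertical axis through the center: (h, k ± c).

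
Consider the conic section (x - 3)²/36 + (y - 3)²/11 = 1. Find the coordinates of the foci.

(-2, 3) and (8, 3)

Center (3, 3). The larger denominator 36 sits under the x-term, so the major axis is horizontal; a² = 36, b² = 11.
c² = a² - b² = 36 - 11 = 25, so c = 5.
Foci lie on the horizontal axis through the center: (h ± c, k).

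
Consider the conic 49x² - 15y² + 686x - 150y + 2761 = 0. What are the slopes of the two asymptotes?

7√15/15 and -7√15/15

Collect terms: 49(x² + 14x) -15(y² + 10y) = -2761
Completing the square gives 49(x + 7)² -15(y + 5)² = -2761 + 2401 - 375 = -735.
Dividing both sides by -735: (y + 5)²/49 - (x + 7)²/15 = 1
Hyperbola, center (-7, -5), transverse axis vertical; a² = 49, b² = 15.
For a vertical hyperbola the asymptotes have slope ±a/b.
Here that is ±7/√15 = ±7√15/15.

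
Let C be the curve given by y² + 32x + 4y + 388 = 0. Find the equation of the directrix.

x = -4

Only y is squared. Complete the square in y: (y + 2)² = -32(x + 12).
Vertex (-12, -2); 4p = -32 so p = -8. Opens left.
Directrix is the vertical line x = h − p = -12 − (-8) = -4.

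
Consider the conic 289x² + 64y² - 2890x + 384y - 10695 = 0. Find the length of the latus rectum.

128/17

Collect terms: 289(x² - 10x) + 64(y² + 6y) = 10695
Complete the square in x and y: 289(x - 5)² + 64(y + 3)² = 10695 + 7225 + 576 = 18496
Divide by 18496: (x - 5)²/64 + (y + 3)²/289 = 1
Ellipse, center (5, -3), major axis vertical; a² = 289, b² = 64.
Latus rectum length = 2b²/a = 2·64/17 = 128/17.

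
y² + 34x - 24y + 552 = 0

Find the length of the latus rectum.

34

Only y is squared. Complete the square in y: (y - 12)² = -34(x + 12).
Vertex (-12, 12); 4p = -34 so p = -17/2. Opens left.
Latus rectum length = |4p| = 34.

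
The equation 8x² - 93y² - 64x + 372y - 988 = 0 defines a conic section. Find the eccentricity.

e = √9393/93

Collect terms: 8(x² - 8x) -93(y² - 4y) = 988
8(x - 4)² -93(y - 2)² = 988 + 128 - 372 = 744
Divide by 744: (x - 4)²/93 - (y - 2)²/8 = 1
Hyperbola, center (4, 2), transverse axis horizontal; a² = 93, b² = 8.
c² = a² + b² = 101, so c = √101.
e = c/a = √101/√93 = √9393/93.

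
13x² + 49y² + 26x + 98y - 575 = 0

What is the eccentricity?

e = 6/7

Group the x- and y-terms: 13(x² + 2x) + 49(y² + 2y) = 575
Completing the square gives 13(x + 1)² + 49(y + 1)² = 575 + 13 + 49 = 637.
Divide through by 637 to get (x + 1)²/49 + (y + 1)²/13 = 1.
Ellipse, center (-1, -1), major axis horizontal; a² = 49, b² = 13.
c² = a² - b² = 36, so c = 6.
e = c/a = 6/7.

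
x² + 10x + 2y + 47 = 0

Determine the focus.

(-5, -23/2)

Only x is squared. Complete the square in x: (x + 5)² = -2(y + 11).
Vertex (-5, -11); 4p = -2 so p = -1/2. Opens down.
Focus is p units from the vertex along the axis: (h, k + p).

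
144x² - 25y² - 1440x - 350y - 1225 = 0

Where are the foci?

(-8, -7) and (18, -7)

144(x² - 10x) -25(y² + 14y) = 1225
Completing the square gives 144(x - 5)² -25(y + 7)² = 1225 + 3600 - 1225 = 3600.
Divide by 3600: (x - 5)²/25 - (y + 7)²/144 = 1
Hyperbola, center (5, -7), transverse axis horizontal; a² = 25, b² = 144.
c² = a² + b² = 25 + 144 = 169, so c = 13.
Foci lie on the horizontal axis through the center: (h ± c, k).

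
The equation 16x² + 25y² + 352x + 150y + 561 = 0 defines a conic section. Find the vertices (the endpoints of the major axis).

16(x² + 22x) + 25(y² + 6y) = -561
Complete the square: 16(x + 11)² + 25(y + 3)² = -561 + 1936 + 225 = 1600
Divide through by 1600 to get (x + 11)²/100 + (y + 3)²/64 = 1.
Ellipse, center (-11, -3), major axis horizontal; a² = 100, b² = 64.
a = 10. Vertices at (h ± a, k).

(-21, -3) and (-1, -3)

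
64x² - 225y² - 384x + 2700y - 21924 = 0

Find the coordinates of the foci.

(-14, 6) and (20, 6)

Collect terms: 64(x² - 6x) -225(y² - 12y) = 21924
64(x - 3)² -225(y - 6)² = 21924 + 576 - 8100 = 14400
Divide through by 14400 to get (x - 3)²/225 - (y - 6)²/64 = 1.
Hyperbola, center (3, 6), transverse axis horizontal; a² = 225, b² = 64.
c² = a² + b² = 225 + 64 = 289, so c = 17.
Foci lie on the horizontal axis through the center: (h ± c, k).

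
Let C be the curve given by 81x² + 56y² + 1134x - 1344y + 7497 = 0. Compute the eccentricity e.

Rearranging, 81(x² + 14x) + 56(y² - 24y) = -7497.
Complete the square: 81(x + 7)² + 56(y - 12)² = -7497 + 3969 + 8064 = 4536
Divide through by 4536 to get (x + 7)²/56 + (y - 12)²/81 = 1.
Ellipse, center (-7, 12), major axis vertical; a² = 81, b² = 56.
c² = a² - b² = 25, so c = 5.
e = c/a = 5/9.

e = 5/9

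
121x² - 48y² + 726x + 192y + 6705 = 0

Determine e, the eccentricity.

121(x² + 6x) -48(y² - 4y) = -6705
Complete the square in x and y: 121(x + 3)² -48(y - 2)² = -6705 + 1089 - 192 = -5808
Dividing both sides by -5808: (y - 2)²/121 - (x + 3)²/48 = 1
Hyperbola, center (-3, 2), transverse axis vertical; a² = 121, b² = 48.
c² = a² + b² = 169, so c = 13.
e = c/a = 13/11.

e = 13/11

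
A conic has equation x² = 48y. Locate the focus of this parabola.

(0, 12)

Vertex (0, 0); 4p = 48 so p = 12. Opens up.
Focus is p units from the vertex along the axis: (h, k + p).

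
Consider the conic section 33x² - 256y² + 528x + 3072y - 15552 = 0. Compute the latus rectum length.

33/8

Group the x- and y-terms: 33(x² + 16x) -256(y² - 12y) = 15552
33(x + 8)² -256(y - 6)² = 15552 + 2112 - 9216 = 8448
Divide through by 8448 to get (x + 8)²/256 - (y - 6)²/33 = 1.
Hyperbola, center (-8, 6), transverse axis horizontal; a² = 256, b² = 33.
Latus rectum length = 2b²/a = 2·33/16 = 33/8.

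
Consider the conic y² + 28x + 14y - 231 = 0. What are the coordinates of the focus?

Only y is squared. Complete the square in y: (y + 7)² = -28(x - 10).
Vertex (10, -7); 4p = -28 so p = -7. Opens left.
Focus is p units from the vertex along the axis: (h + p, k).

(3, -7)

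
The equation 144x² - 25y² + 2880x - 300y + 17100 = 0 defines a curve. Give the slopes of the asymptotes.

Collect terms: 144(x² + 20x) -25(y² + 12y) = -17100
Complete the square in x and y: 144(x + 10)² -25(y + 6)² = -17100 + 14400 - 900 = -3600
Divide through by -3600 to get (y + 6)²/144 - (x + 10)²/25 = 1.
Hyperbola, center (-10, -6), transverse axis vertical; a² = 144, b² = 25.
For a vertical hyperbola the asymptotes have slope ±a/b.
Here that is ±12/5.

12/5 and -12/5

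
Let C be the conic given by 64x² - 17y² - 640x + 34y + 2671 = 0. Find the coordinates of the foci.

(5, -8) and (5, 10)

Collect terms: 64(x² - 10x) -17(y² - 2y) = -2671
Complete the square: 64(x - 5)² -17(y - 1)² = -2671 + 1600 - 17 = -1088
Dividing both sides by -1088: (y - 1)²/64 - (x - 5)²/17 = 1
Hyperbola, center (5, 1), transverse axis vertical; a² = 64, b² = 17.
c² = a² + b² = 64 + 17 = 81, so c = 9.
Foci lie on the vertical axis through the center: (h, k ± c).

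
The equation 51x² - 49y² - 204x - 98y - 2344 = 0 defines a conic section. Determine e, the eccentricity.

Collect terms: 51(x² - 4x) -49(y² + 2y) = 2344
Complete the square in x and y: 51(x - 2)² -49(y + 1)² = 2344 + 204 - 49 = 2499
Divide by 2499: (x - 2)²/49 - (y + 1)²/51 = 1
Hyperbola, center (2, -1), transverse axis horizontal; a² = 49, b² = 51.
c² = a² + b² = 100, so c = 10.
e = c/a = 10/7.

e = 10/7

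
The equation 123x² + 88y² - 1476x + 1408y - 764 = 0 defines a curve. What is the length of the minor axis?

4√22

Rearranging, 123(x² - 12x) + 88(y² + 16y) = 764.
Completing the square gives 123(x - 6)² + 88(y + 8)² = 764 + 4428 + 5632 = 10824.
Divide by 10824: (x - 6)²/88 + (y + 8)²/123 = 1
Ellipse, center (6, -8), major axis vertical; a² = 123, b² = 88.
b² = 88 so b = 2√22; the minor axis has length 2b = 4√22.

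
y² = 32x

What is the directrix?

x = -8

Vertex (0, 0); 4p = 32 so p = 8. Opens right.
Directrix is the vertical line x = h − p = 0 − (8) = -8.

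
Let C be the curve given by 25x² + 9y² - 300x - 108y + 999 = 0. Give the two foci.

Collect terms: 25(x² - 12x) + 9(y² - 12y) = -999
Complete the square: 25(x - 6)² + 9(y - 6)² = -999 + 900 + 324 = 225
Dividing both sides by 225: (x - 6)²/9 + (y - 6)²/25 = 1
Ellipse, center (6, 6), major axis vertical; a² = 25, b² = 9.
c² = a² - b² = 25 - 9 = 16, so c = 4.
Foci lie on the vertical axis through the center: (h, k ± c).

(6, 2) and (6, 10)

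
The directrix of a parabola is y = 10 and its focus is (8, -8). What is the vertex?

(8, 1)

The vertex is the midpoint between the focus and the directrix along the axis of symmetry.
Axis is vertical (directrix is horizontal). Vertex y-coordinate = (-8 + 10)/2 = 1; x-coordinate = 8.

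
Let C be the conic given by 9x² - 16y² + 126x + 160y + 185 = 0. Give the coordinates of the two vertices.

(-7, 2) and (-7, 8)

Group the x- and y-terms: 9(x² + 14x) -16(y² - 10y) = -185
Complete the square in x and y: 9(x + 7)² -16(y - 5)² = -185 + 441 - 400 = -144
Divide by -144: (y - 5)²/9 - (x + 7)²/16 = 1
Hyperbola, center (-7, 5), transverse axis vertical; a² = 9, b² = 16.
a = 3. Vertices at (h, k ± a).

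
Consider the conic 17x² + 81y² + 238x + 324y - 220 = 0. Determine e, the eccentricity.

e = 8/9

Rearranging, 17(x² + 14x) + 81(y² + 4y) = 220.
Completing the square gives 17(x + 7)² + 81(y + 2)² = 220 + 833 + 324 = 1377.
Dividing both sides by 1377: (x + 7)²/81 + (y + 2)²/17 = 1
Ellipse, center (-7, -2), major axis horizontal; a² = 81, b² = 17.
c² = a² - b² = 64, so c = 8.
e = c/a = 8/9.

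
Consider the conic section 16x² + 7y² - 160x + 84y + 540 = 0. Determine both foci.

(5, -9) and (5, -3)

16(x² - 10x) + 7(y² + 12y) = -540
Complete the square: 16(x - 5)² + 7(y + 6)² = -540 + 400 + 252 = 112
Dividing both sides by 112: (x - 5)²/7 + (y + 6)²/16 = 1
Ellipse, center (5, -6), major axis vertical; a² = 16, b² = 7.
c² = a² - b² = 16 - 7 = 9, so c = 3.
Foci lie on the vertical axis through the center: (h, k ± c).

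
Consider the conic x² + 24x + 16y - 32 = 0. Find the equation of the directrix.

y = 15

Only x is squared. Complete the square in x: (x + 12)² = -16(y - 11).
Vertex (-12, 11); 4p = -16 so p = -4. Opens down.
Directrix is the horizontal line y = k − p = 11 − (-4) = 15.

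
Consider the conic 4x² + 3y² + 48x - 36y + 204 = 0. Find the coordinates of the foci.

(-6, 4) and (-6, 8)

Group the x- and y-terms: 4(x² + 12x) + 3(y² - 12y) = -204
Complete the square in x and y: 4(x + 6)² + 3(y - 6)² = -204 + 144 + 108 = 48
Dividing both sides by 48: (x + 6)²/12 + (y - 6)²/16 = 1
Ellipse, center (-6, 6), major axis vertical; a² = 16, b² = 12.
c² = a² - b² = 16 - 12 = 4, so c = 2.
Foci lie on the vertical axis through the center: (h, k ± c).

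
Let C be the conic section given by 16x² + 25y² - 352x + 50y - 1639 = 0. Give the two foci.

(2, -1) and (20, -1)

Collect terms: 16(x² - 22x) + 25(y² + 2y) = 1639
Complete the square in x and y: 16(x - 11)² + 25(y + 1)² = 1639 + 1936 + 25 = 3600
Dividing both sides by 3600: (x - 11)²/225 + (y + 1)²/144 = 1
Ellipse, center (11, -1), major axis horizontal; a² = 225, b² = 144.
c² = a² - b² = 225 - 144 = 81, so c = 9.
Foci lie on the horizontal axis through the center: (h ± c, k).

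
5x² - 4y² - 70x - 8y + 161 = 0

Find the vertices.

Collect terms: 5(x² - 14x) -4(y² + 2y) = -161
5(x - 7)² -4(y + 1)² = -161 + 245 - 4 = 80
Divide by 80: (x - 7)²/16 - (y + 1)²/20 = 1
Hyperbola, center (7, -1), transverse axis horizontal; a² = 16, b² = 20.
a = 4. Vertices at (h ± a, k).

(3, -1) and (11, -1)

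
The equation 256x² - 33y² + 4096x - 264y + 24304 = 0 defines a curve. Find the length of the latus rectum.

Collect terms: 256(x² + 16x) -33(y² + 8y) = -24304
Completing the square gives 256(x + 8)² -33(y + 4)² = -24304 + 16384 - 528 = -8448.
Divide by -8448: (y + 4)²/256 - (x + 8)²/33 = 1
Hyperbola, center (-8, -4), transverse axis vertical; a² = 256, b² = 33.
Latus rectum length = 2b²/a = 2·33/16 = 33/8.

33/8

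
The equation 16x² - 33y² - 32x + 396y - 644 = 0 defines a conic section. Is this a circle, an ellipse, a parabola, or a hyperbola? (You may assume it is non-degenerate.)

No xy term. Coefficients of x² and y² are A = 16, C = -33.
A and C have opposite signs ⇒ hyperbola.

hyperbola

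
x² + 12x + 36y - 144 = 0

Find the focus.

(-6, -4)

Only x is squared. Complete the square in x: (x + 6)² = -36(y - 5).
Vertex (-6, 5); 4p = -36 so p = -9. Opens down.
Focus is p units from the vertex along the axis: (h, k + p).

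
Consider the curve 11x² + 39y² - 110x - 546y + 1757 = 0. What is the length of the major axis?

Rearranging, 11(x² - 10x) + 39(y² - 14y) = -1757.
11(x - 5)² + 39(y - 7)² = -1757 + 275 + 1911 = 429
Divide by 429: (x - 5)²/39 + (y - 7)²/11 = 1
Ellipse, center (5, 7), major axis horizontal; a² = 39, b² = 11.
a² = 39 so a = √39; the major axis has length 2a = 2√39.

2√39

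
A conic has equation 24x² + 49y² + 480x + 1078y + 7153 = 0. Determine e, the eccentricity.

e = 5/7

Rearranging, 24(x² + 20x) + 49(y² + 22y) = -7153.
24(x + 10)² + 49(y + 11)² = -7153 + 2400 + 5929 = 1176
Dividing both sides by 1176: (x + 10)²/49 + (y + 11)²/24 = 1
Ellipse, center (-10, -11), major axis horizontal; a² = 49, b² = 24.
c² = a² - b² = 25, so c = 5.
e = c/a = 5/7.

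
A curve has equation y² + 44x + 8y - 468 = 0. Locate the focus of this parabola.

Only y is squared. Complete the square in y: (y + 4)² = -44(x - 11).
Vertex (11, -4); 4p = -44 so p = -11. Opens left.
Focus is p units from the vertex along the axis: (h + p, k).

(0, -4)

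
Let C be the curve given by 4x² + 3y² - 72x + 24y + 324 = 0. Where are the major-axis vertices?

(9, -8) and (9, 0)

4(x² - 18x) + 3(y² + 8y) = -324
4(x - 9)² + 3(y + 4)² = -324 + 324 + 48 = 48
Divide through by 48 to get (x - 9)²/12 + (y + 4)²/16 = 1.
Ellipse, center (9, -4), major axis vertical; a² = 16, b² = 12.
a = 4. Vertices at (h, k ± a).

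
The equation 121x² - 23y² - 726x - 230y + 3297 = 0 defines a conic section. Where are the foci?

(3, -17) and (3, 7)

121(x² - 6x) -23(y² + 10y) = -3297
Complete the square in x and y: 121(x - 3)² -23(y + 5)² = -3297 + 1089 - 575 = -2783
Dividing both sides by -2783: (y + 5)²/121 - (x - 3)²/23 = 1
Hyperbola, center (3, -5), transverse axis vertical; a² = 121, b² = 23.
c² = a² + b² = 121 + 23 = 144, so c = 12.
Foci lie on the vertical axis through the center: (h, k ± c).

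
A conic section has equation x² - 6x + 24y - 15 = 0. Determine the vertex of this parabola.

Only x is squared. Complete the square in x: (x - 3)² = -24(y - 1).
Vertex (3, 1); 4p = -24 so p = -6. Opens down.

(3, 1)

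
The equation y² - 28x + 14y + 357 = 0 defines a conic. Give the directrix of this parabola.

x = 4

Only y is squared. Complete the square in y: (y + 7)² = 28(x - 11).
Vertex (11, -7); 4p = 28 so p = 7. Opens right.
Directrix is the vertical line x = h − p = 11 − (7) = 4.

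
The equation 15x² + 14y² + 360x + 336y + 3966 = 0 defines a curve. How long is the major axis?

Collect terms: 15(x² + 24x) + 14(y² + 24y) = -3966
Complete the square in x and y: 15(x + 12)² + 14(y + 12)² = -3966 + 2160 + 2016 = 210
Divide by 210: (x + 12)²/14 + (y + 12)²/15 = 1
Ellipse, center (-12, -12), major axis vertical; a² = 15, b² = 14.
a² = 15 so a = √15; the major axis has length 2a = 2√15.

2√15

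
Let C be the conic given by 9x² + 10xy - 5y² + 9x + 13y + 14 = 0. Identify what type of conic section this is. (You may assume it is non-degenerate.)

hyperbola

A = 9, B = 10, C = -5.
Discriminant B² − 4AC = 10² − 4·9·(-5) = 280.
B² − 4AC > 0 ⇒ hyperbola.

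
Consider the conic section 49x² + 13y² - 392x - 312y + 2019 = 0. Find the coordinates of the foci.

Group the x- and y-terms: 49(x² - 8x) + 13(y² - 24y) = -2019
Complete the square: 49(x - 4)² + 13(y - 12)² = -2019 + 784 + 1872 = 637
Divide through by 637 to get (x - 4)²/13 + (y - 12)²/49 = 1.
Ellipse, center (4, 12), major axis vertical; a² = 49, b² = 13.
c² = a² - b² = 49 - 13 = 36, so c = 6.
Foci lie on the vertical axis through the center: (h, k ± c).

(4, 6) and (4, 18)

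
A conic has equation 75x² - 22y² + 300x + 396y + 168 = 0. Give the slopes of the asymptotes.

75(x² + 4x) -22(y² - 18y) = -168
75(x + 2)² -22(y - 9)² = -168 + 300 - 1782 = -1650
Divide by -1650: (y - 9)²/75 - (x + 2)²/22 = 1
Hyperbola, center (-2, 9), transverse axis vertical; a² = 75, b² = 22.
For a vertical hyperbola the asymptotes have slope ±a/b.
Here that is ±5√3/√22 = ±5√66/22.

5√66/22 and -5√66/22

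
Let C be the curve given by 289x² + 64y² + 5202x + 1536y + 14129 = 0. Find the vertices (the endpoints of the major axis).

(-9, -29) and (-9, 5)

289(x² + 18x) + 64(y² + 24y) = -14129
Completing the square gives 289(x + 9)² + 64(y + 12)² = -14129 + 23409 + 9216 = 18496.
Divide by 18496: (x + 9)²/64 + (y + 12)²/289 = 1
Ellipse, center (-9, -12), major axis vertical; a² = 289, b² = 64.
a = 17. Vertices at (h, k ± a).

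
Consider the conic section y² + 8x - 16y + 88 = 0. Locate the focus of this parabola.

Only y is squared. Complete the square in y: (y - 8)² = -8(x + 3).
Vertex (-3, 8); 4p = -8 so p = -2. Opens left.
Focus is p units from the vertex along the axis: (h + p, k).

(-5, 8)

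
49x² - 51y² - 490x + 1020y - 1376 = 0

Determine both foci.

(5, 0) and (5, 20)

49(x² - 10x) -51(y² - 20y) = 1376
49(x - 5)² -51(y - 10)² = 1376 + 1225 - 5100 = -2499
Divide by -2499: (y - 10)²/49 - (x - 5)²/51 = 1
Hyperbola, center (5, 10), transverse axis vertical; a² = 49, b² = 51.
c² = a² + b² = 49 + 51 = 100, so c = 10.
Foci lie on the vertical axis through the center: (h, k ± c).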